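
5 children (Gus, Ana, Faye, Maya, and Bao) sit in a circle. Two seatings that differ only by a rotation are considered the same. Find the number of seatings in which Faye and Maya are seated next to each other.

Glue Faye and Maya into a block (2 internal orders). Seating 4 units around a circle gives (3)! arrangements.
So 2 × (3)! = 2 × 6 = 12.

12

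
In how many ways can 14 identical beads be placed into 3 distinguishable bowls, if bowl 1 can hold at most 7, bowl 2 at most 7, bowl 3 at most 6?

28

Ignoring the caps, the number of non-negative solutions to x_1+…+x_3 = 14 is C(16,2) = 120.
Subtract solutions that violate a single cap (substitute x_i' = x_i − (cap_i+1)): x_1 ≥ 8 gives C(8,2) = 28; x_2 ≥ 8 gives C(8,2) = 28; x_3 ≥ 7 gives C(9,2) = 36. Together 92.
No two caps can be exceeded simultaneously, so the pair terms are all 0.
By inclusion–exclusion the count is 120 − 92 + 0 = 28.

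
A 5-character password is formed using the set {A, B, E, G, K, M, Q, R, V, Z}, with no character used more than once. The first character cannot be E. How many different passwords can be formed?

The first character has 10−1 = 9 choices (anything except E).
The remaining 4 characters are filled from the other 9 symbols without repetition: 9 × 8 × 7 × 6 = 3024.
Total: 9 × 3024 = 27216.

27216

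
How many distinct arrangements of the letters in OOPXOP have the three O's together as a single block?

12

Treat the 3 copies of O as a single block. The multiset to arrange is then {OOO, P, P, X}, 4 items in all.
That gives (4)!/(2!) = 12 arrangements.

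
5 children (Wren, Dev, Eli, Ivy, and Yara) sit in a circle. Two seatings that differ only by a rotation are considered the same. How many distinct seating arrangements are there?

Seat Wren anywhere (absorbing the rotational symmetry), then permute the other 4: (4)! = 24.

24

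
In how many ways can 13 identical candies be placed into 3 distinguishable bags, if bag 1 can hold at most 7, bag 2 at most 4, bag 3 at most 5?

By stars and bars, unrestricted non-negative solutions to x_1+…+x_3 = 13 number C(13+2,2) = 105.
Subtract solutions that violate a single cap (substitute x_i' = x_i − (cap_i+1)): x_1 ≥ 8 gives C(7,2) = 21; x_2 ≥ 5 gives C(10,2) = 45; x_3 ≥ 6 gives C(9,2) = 36. Together 102.
Add back pairs where two caps are both exceeded: 1 + 0 + 6 = 7.
By inclusion–exclusion the count is 105 − 102 + 7 = 10.

10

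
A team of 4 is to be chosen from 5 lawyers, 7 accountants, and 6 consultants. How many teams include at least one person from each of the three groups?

1575

With no constraint there are C(18,4) = 3060 possible selections.
Selections missing a whole group: no lawyers → C(13,4) = 715; no accountants → C(11,4) = 330; no consultants → C(12,4) = 495.
Add back selections omitting two groups (i.e. drawn from a single group): C(5,4) + C(7,4) + C(6,4) = 55.
By inclusion–exclusion: 3060 − 1540 + 55 = 1575.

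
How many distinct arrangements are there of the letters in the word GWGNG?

GWGNG has 5 letters with G appearing 3 times.
So there are 5! / (3!) = 20 distinguishable arrangements.

20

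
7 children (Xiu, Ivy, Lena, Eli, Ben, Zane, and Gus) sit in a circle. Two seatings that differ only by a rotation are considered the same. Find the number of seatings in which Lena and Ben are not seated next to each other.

480

All circular seatings of 7 people number (6)! = 720.
Those with Lena next to Ben: fuse the pair into one unit and seat 6 units around a circle — 2·(5)! = 240.
Subtracting, 720 − 240 = 480.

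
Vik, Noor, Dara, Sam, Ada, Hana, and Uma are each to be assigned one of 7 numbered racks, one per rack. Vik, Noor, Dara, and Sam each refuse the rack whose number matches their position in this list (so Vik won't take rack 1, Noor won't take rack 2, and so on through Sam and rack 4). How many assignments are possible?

2790

Let Aᵢ (for 1 ≤ i ≤ 4) be the placements that put person i in their forbidden rack. Any j of these fix j positions, leaving (7−j)! ways to fill the rest, and there are C(4,j) ways to pick which j.
By inclusion–exclusion, the number of valid placements is Σ_{j=0}^{4} (−1)^j C(4,j)·(7−j)!.
Computing: 5040 − 2880 + 720 − 96 + 6 = 2790.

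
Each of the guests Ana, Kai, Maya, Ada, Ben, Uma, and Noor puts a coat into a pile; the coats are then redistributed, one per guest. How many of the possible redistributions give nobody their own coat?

This is the derangement count D_7: permutations of 7 items with no fixed point.
By inclusion–exclusion this is Σ_{j=0}^{7} (−1)^j C(7,j)·(7−j)!.
Computing: 5040 − 5040 + 2520 − 840 + 210 − 42 + 7 − 1 = 1854.

1854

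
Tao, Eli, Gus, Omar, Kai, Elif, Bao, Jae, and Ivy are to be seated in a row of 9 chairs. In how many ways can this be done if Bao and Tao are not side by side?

282240

Of the 9! = 362880 arrangements, those with Bao and Tao adjacent number 2 × 8! = 80640 (treat the pair as a block with 2 internal orders).
Complementary counting: 362880 − 80640 = 282240.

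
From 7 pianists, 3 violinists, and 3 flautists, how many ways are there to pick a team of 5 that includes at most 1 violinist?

Split by how many violinists are chosen (0 through 1).
Sum: C(3,0)·C(10,5) + C(3,1)·C(10,4) = 252 + 630 = 882.

882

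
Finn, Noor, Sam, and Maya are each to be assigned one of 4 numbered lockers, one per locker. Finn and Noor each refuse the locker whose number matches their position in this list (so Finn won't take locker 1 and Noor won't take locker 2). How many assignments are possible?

Let Aᵢ (for i ∈ {1, 2}) be the placements that put person i in their forbidden locker. Any j of these fix j positions, leaving (4−j)! ways to fill the rest, and there are C(2,j) ways to pick which j.
By inclusion–exclusion, the number of valid placements is Σ_{j=0}^{2} (−1)^j C(2,j)·(4−j)!.
Computing: 24 − 12 + 2 = 14.

14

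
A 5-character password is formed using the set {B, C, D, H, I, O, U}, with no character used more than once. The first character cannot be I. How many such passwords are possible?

The first character has 7−1 = 6 choices (anything except I).
The remaining 4 characters are filled from the other 6 symbols without repetition: 6 × 5 × 4 × 3 = 360.
Total: 6 × 360 = 2160.

2160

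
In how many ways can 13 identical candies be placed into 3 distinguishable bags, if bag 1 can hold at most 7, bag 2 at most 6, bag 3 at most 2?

By stars and bars, unrestricted non-negative solutions to x_1+…+x_3 = 13 number C(13+2,2) = 105.
Subtract solutions that violate a single cap (substitute x_i' = x_i − (cap_i+1)): x_1 ≥ 8 gives C(7,2) = 21; x_2 ≥ 7 gives C(8,2) = 28; x_3 ≥ 3 gives C(12,2) = 66. Together 115.
Add back pairs where two caps are both exceeded: 0 + 6 + 10 = 16.
By inclusion–exclusion the count is 105 − 115 + 16 = 6.

6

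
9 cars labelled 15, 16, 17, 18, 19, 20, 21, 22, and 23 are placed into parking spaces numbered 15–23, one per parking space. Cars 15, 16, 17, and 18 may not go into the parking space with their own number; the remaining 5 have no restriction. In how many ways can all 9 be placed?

229080

Let Aᵢ (for 15 ≤ i ≤ 18) be the placements that put car i in its forbidden parking space. Any j of these fix j positions, leaving (9−j)! ways to fill the rest, and there are C(4,j) ways to pick which j.
By inclusion–exclusion, the number of valid placements is Σ_{j=0}^{4} (−1)^j C(4,j)·(9−j)!.
Computing: 362880 − 161280 + 30240 − 2880 + 120 = 229080.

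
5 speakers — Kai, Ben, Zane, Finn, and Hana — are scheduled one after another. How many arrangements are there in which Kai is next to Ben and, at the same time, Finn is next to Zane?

24

Treat {Kai,Ben} as one block (2 orders) and {Finn,Zane} as another (2 orders).
That leaves 3 units to arrange: 2 × 2 × 3! = 4 × 6 = 24.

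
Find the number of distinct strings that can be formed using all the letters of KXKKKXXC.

280

KXKKKXXC has 8 letters with K appearing 4 times and X appearing 3 times.
The number of distinct arrangements is 8!/(4!·3!) = 40320/144 = 280.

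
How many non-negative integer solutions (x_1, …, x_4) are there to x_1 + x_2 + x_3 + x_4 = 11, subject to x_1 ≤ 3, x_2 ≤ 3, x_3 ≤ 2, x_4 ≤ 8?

38

By stars and bars, unrestricted non-negative solutions to x_1+…+x_4 = 11 number C(11+3,3) = 364.
Subtract solutions that violate a single cap (substitute x_i' = x_i − (cap_i+1)): x_1 ≥ 4 gives C(10,3) = 120; x_2 ≥ 4 gives C(10,3) = 120; x_3 ≥ 3 gives C(11,3) = 165; x_4 ≥ 9 gives C(5,3) = 10. Together 415.
Add back pairs where two caps are both exceeded: 20 + 35 + 0 + 35 + 0 + 0 = 90.
Subtract triples: 1 + 0 + 0 + 0 = 1.
By inclusion–exclusion the count is 364 − 415 + 90 − 1 = 38.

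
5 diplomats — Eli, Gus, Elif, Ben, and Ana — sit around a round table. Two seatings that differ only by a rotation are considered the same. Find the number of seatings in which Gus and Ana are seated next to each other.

Treat {Gus, Ana} as one unit (2 internal orders) and seat the resulting 4 units around the table: (3)! circular arrangements.
So 2 × (3)! = 2 × 6 = 12.

12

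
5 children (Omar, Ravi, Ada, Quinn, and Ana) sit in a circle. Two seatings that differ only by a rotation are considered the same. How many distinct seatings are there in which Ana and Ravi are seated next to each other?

12

Glue Ana and Ravi into a block (2 internal orders). Seating 4 units around a circle gives (3)! arrangements.
So 2 × (3)! = 2 × 6 = 12.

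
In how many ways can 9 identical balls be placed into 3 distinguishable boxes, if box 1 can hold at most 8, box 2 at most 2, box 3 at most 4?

Ignoring the caps, the number of non-negative solutions to x_1+…+x_3 = 9 is C(11,2) = 55.
Subtract solutions that violate a single cap (substitute x_i' = x_i − (cap_i+1)): x_1 ≥ 9 gives C(2,2) = 1; x_2 ≥ 3 gives C(8,2) = 28; x_3 ≥ 5 gives C(6,2) = 15. Together 44.
Add back pairs where two caps are both exceeded: 0 + 0 + 3 = 3.
By inclusion–exclusion the count is 55 − 44 + 3 = 14.

14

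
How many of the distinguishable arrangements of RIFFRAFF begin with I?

105

Fix I in the first position and arrange the remaining 7 letters.
Those 7 letters have F appearing 4 times and R appearing twice, giving (7)!/(4!·2!) = 105.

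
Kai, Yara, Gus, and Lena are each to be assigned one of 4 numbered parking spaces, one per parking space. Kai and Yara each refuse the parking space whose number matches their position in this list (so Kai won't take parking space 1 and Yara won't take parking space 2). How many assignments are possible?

Let Aᵢ (for i ∈ {1, 2}) be the placements that put person i in their forbidden parking space. Any j of these fix j positions, leaving (4−j)! ways to fill the rest, and there are C(2,j) ways to pick which j.
By inclusion–exclusion, the number of valid placements is Σ_{j=0}^{2} (−1)^j C(2,j)·(4−j)!.
Computing: 24 − 12 + 2 = 14.

14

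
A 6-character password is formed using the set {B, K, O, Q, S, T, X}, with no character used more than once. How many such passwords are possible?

This is a permutation of 6 out of 7: P(7,6) = 7!/1!.
That product is 7 × 6 × 5 × 4 × 3 × 2 = 5040.

5040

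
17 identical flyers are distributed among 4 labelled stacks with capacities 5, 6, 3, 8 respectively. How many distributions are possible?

Without the upper bounds there are C(20,3) = 1140 ways to split 17 among 4 stacks.
Subtract solutions that violate a single cap (substitute x_i' = x_i − (cap_i+1)): x_1 ≥ 6 gives C(14,3) = 364; x_2 ≥ 7 gives C(13,3) = 286; x_3 ≥ 4 gives C(16,3) = 560; x_4 ≥ 9 gives C(11,3) = 165. Together 1375.
Add back pairs where two caps are both exceeded: 35 + 120 + 10 + 84 + 4 + 35 = 288.
Subtract triples: 1 + 0 + 0 + 0 = 1.
By inclusion–exclusion the count is 1140 − 1375 + 288 − 1 = 52.

52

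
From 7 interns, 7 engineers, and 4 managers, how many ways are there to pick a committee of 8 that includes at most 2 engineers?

12177

Split by how many engineers are chosen (0 through 2).
Sum: C(7,0)·C(11,8) + C(7,1)·C(11,7) + C(7,2)·C(11,6) = 165 + 2310 + 9702 = 12177.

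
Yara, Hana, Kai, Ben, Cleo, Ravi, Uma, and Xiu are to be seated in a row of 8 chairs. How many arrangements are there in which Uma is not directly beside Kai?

Of the 8! = 40320 arrangements, those with Uma and Kai adjacent number 2 × 7! = 10080 (treat the pair as a block with 2 internal orders).
So 40320 − 10080 = 30240 arrangements keep them apart.

30240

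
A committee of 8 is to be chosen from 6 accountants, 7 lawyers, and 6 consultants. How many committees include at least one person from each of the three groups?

72513

Unrestricted: C(19,8) = 75582 ways to pick any 8 of the 19.
Selections missing a whole group: no accountants → C(13,8) = 1287; no lawyers → C(12,8) = 495; no consultants → C(13,8) = 1287.
Add back selections omitting two groups (i.e. drawn from a single group): C(6,8) + C(7,8) + C(6,8) = 0.
By inclusion–exclusion: 75582 − 3069 + 0 = 72513.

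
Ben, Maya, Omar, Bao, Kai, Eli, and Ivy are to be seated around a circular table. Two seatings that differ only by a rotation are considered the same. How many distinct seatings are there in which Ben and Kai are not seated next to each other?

480

Without the restriction there are (6)! = 720 seatings.
Seatings with Ben beside Kai: treat them as a block with 2 internal orders, giving 2 × (5)! = 240.
Subtracting, 720 − 240 = 480.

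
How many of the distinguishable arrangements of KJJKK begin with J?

4

With the first slot taken by J, it remains to arrange the other 4 letters (KJKK).
Those 4 letters have K appearing 3 times, giving (4)!/(3!) = 4.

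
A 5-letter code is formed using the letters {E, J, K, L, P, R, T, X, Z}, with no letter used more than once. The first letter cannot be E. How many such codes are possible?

The first letter has 9−1 = 8 choices (anything except E).
The remaining 4 letters are filled from the other 8 symbols without repetition: 8 × 7 × 6 × 5 = 1680.
Total: 8 × 1680 = 13440.

13440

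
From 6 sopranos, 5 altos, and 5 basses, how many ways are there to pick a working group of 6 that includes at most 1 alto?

Split by how many altos are chosen (0 through 1).
Sum: C(5,0)·C(11,6) + C(5,1)·C(11,5) = 462 + 2310 = 2772.

2772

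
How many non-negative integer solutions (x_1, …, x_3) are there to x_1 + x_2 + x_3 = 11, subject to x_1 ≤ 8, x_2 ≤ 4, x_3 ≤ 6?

29

Ignoring the caps, the number of non-negative solutions to x_1+…+x_3 = 11 is C(13,2) = 78.
Subtract solutions that violate a single cap (substitute x_i' = x_i − (cap_i+1)): x_1 ≥ 9 gives C(4,2) = 6; x_2 ≥ 5 gives C(8,2) = 28; x_3 ≥ 7 gives C(6,2) = 15. Together 49.
No two caps can be exceeded simultaneously, so the pair terms are all 0.
By inclusion–exclusion the count is 78 − 49 + 0 = 29.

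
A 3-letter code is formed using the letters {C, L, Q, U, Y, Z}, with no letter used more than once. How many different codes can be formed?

120

With no repetition, fill the 3 letters in order: 6 choices, then 5, down to 4.
6 × 5 × 4 = 120.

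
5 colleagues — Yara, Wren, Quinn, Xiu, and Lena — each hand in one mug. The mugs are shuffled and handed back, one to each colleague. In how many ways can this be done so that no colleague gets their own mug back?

44

This is the derangement count D_5: permutations of 5 items with no fixed point.
By inclusion–exclusion this is Σ_{j=0}^{5} (−1)^j C(5,j)·(5−j)!.
Computing: 120 − 120 + 60 − 20 + 5 − 1 = 44.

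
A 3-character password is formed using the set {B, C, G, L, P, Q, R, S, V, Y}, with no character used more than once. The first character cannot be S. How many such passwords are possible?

The first character has 10−1 = 9 choices (anything except S).
The remaining 2 characters are filled from the other 9 symbols without repetition: 9 × 8 = 72.
Total: 9 × 72 = 648.

648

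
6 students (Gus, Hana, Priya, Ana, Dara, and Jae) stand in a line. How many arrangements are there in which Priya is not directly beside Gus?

480

Of the 6! = 720 arrangements, those with Priya and Gus adjacent number 2 × 5! = 240 (treat the pair as a block with 2 internal orders).
Complementary counting: 720 − 240 = 480.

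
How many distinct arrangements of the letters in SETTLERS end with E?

Fix E in the last position and arrange the remaining 7 letters.
Those 7 letters have S appearing twice and T appearing twice, giving (7)!/(2!·2!) = 1260.

1260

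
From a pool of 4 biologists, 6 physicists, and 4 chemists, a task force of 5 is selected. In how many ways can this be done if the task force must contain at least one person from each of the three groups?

Unrestricted: C(14,5) = 2002 ways to pick any 5 of the 14.
Selections missing a whole group: no biologists → C(10,5) = 252; no physicists → C(8,5) = 56; no chemists → C(10,5) = 252.
Add back selections omitting two groups (i.e. drawn from a single group): C(4,5) + C(6,5) + C(4,5) = 6.
By inclusion–exclusion: 2002 − 560 + 6 = 1448.

1448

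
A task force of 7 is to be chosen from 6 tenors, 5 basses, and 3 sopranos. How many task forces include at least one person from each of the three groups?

Unrestricted: C(14,7) = 3432 ways to pick any 7 of the 14.
Selections missing a whole group: no tenors → C(8,7) = 8; no basses → C(9,7) = 36; no sopranos → C(11,7) = 330.
Add back selections omitting two groups (i.e. drawn from a single group): C(6,7) + C(5,7) + C(3,7) = 0.
By inclusion–exclusion: 3432 − 374 + 0 = 3058.

3058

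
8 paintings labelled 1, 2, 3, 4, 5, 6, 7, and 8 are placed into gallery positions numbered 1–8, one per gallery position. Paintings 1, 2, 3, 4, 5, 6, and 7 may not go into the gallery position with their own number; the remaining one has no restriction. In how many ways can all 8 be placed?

16687

Let Aᵢ (for 1 ≤ i ≤ 7) be the placements that put painting i in its forbidden gallery position. Any j of these fix j positions, leaving (8−j)! ways to fill the rest, and there are C(7,j) ways to pick which j.
By inclusion–exclusion, the number of valid placements is Σ_{j=0}^{7} (−1)^j C(7,j)·(8−j)!.
Computing: 40320 − 35280 + 15120 − 4200 + 840 − 126 + 14 − 1 = 16687.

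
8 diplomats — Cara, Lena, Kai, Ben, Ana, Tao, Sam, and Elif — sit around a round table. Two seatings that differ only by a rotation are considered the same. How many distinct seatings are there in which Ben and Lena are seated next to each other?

1440

Treat {Ben, Lena} as one unit (2 internal orders) and seat the resulting 7 units around the table: (6)! circular arrangements.
So 2 × (6)! = 2 × 720 = 1440.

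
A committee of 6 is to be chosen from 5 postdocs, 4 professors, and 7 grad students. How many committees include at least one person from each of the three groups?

6545

With no constraint there are C(16,6) = 8008 possible selections.
Subtract selections that omit an entire group: no postdocs → C(11,6) = 462; no professors → C(12,6) = 924; no grad students → C(9,6) = 84.
Add back selections omitting two groups (i.e. drawn from a single group): C(5,6) + C(4,6) + C(7,6) = 7.
By inclusion–exclusion: 8008 − 1470 + 7 = 6545.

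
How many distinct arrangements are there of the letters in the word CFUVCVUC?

1680

CFUVCVUC has 8 letters with C appearing 3 times, U appearing twice, and V appearing twice.
Dividing 8! = 40320 by 3!·2!·2! = 24 for the repeated letters gives 1680.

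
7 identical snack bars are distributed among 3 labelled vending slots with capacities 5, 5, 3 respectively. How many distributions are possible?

20

Ignoring the caps, the number of non-negative solutions to x_1+…+x_3 = 7 is C(9,2) = 36.
Subtract solutions that violate a single cap (substitute x_i' = x_i − (cap_i+1)): x_1 ≥ 6 gives C(3,2) = 3; x_2 ≥ 6 gives C(3,2) = 3; x_3 ≥ 4 gives C(5,2) = 10. Together 16.
No two caps can be exceeded simultaneously, so the pair terms are all 0.
By inclusion–exclusion the count is 36 − 16 + 0 = 20.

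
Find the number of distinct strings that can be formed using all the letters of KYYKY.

Letter multiplicities in KYYKY: K×2, Y×3.
The number of distinct arrangements is 5!/(3!·2!) = 120/12 = 10.

10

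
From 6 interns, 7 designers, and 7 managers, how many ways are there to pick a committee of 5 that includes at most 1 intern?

Split by how many interns are chosen (0 through 1).
Sum: C(6,0)·C(14,5) + C(6,1)·C(14,4) = 2002 + 6006 = 8008.

8008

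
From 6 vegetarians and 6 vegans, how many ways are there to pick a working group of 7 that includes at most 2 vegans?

96

Split by how many vegans are chosen (0 through 2).
Sum: C(6,0)·C(6,7) + C(6,1)·C(6,6) + C(6,2)·C(6,5) = 0 + 6 + 90 = 96.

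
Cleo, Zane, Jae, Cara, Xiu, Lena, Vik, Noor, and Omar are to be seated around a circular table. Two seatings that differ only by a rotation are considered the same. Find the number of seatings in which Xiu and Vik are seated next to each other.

10080

Treat {Xiu, Vik} as one unit (2 internal orders) and seat the resulting 8 units around the table: (7)! circular arrangements.
So 2 × (7)! = 2 × 5040 = 10080.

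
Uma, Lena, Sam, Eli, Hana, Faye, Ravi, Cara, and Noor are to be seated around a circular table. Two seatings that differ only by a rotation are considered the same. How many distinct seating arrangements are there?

40320

Around a circle, 9 distinct people have 9!/9 = (8)! = 40320 rotationally distinct seatings.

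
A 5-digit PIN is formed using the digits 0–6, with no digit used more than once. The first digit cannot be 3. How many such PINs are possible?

2160

The first digit has 7−1 = 6 choices (anything except 3).
The remaining 4 digits are filled from the other 6 symbols without repetition: 6 × 5 × 4 × 3 = 360.
Total: 6 × 360 = 2160.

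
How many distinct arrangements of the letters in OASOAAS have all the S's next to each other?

Treat the 2 copies of S as a single block. The multiset to arrange is then {SS, A, A, A, O, O}, 6 items in all.
That gives (6)!/(3!·2!) = 60 arrangements.

60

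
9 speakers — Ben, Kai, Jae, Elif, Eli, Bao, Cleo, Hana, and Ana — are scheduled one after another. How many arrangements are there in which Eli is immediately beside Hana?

Treat {Eli, Hana} as a single unit. There are 8 units to order, and the pair itself can be ordered 2 ways.
So the count is 2·(8)! = 80640.

80640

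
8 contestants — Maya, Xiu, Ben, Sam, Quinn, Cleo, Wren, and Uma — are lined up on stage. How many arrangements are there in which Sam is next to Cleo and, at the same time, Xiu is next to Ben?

Treat {Sam,Cleo} as one block (2 orders) and {Xiu,Ben} as another (2 orders).
That leaves 6 units to arrange: 2 × 2 × 6! = 4 × 720 = 2880.

2880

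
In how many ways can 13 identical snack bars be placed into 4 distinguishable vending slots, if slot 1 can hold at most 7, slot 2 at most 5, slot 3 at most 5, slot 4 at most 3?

By stars and bars, unrestricted non-negative solutions to x_1+…+x_4 = 13 number C(13+3,3) = 560.
Subtract solutions that violate a single cap (substitute x_i' = x_i − (cap_i+1)): x_1 ≥ 8 gives C(8,3) = 56; x_2 ≥ 6 gives C(10,3) = 120; x_3 ≥ 6 gives C(10,3) = 120; x_4 ≥ 4 gives C(12,3) = 220. Together 516.
Add back pairs where two caps are both exceeded: 0 + 0 + 4 + 4 + 20 + 20 = 48.
By inclusion–exclusion the count is 560 − 516 + 48 = 92.

92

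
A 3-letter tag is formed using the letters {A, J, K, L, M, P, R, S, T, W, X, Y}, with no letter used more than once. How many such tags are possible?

Choose and order 3 of the 12 symbols: the first letter has 12 options, the next 11, then 10.
That product is 12 × 11 × 10 = 1320.

1320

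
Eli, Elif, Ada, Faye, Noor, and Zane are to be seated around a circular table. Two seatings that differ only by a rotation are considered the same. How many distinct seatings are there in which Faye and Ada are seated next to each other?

48

Glue Faye and Ada into a block (2 internal orders). Seating 5 units around a circle gives (4)! arrangements.
So 2 × (4)! = 2 × 24 = 48.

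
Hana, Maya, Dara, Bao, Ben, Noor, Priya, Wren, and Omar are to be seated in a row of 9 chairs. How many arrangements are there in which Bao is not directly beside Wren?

Of the 9! = 362880 arrangements, those with Bao and Wren adjacent number 2 × 8! = 80640 (treat the pair as a block with 2 internal orders).
So 362880 − 80640 = 282240 arrangements keep them apart.

282240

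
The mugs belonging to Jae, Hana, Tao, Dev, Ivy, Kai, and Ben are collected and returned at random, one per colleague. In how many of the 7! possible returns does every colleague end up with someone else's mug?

1854

Count assignments avoiding every fixed point. For any j of the 7 colleagues fixed to their own mug, the other 7−j can be arranged in (7−j)! ways.
By inclusion–exclusion this is Σ_{j=0}^{7} (−1)^j C(7,j)·(7−j)!.
Computing: 5040 − 5040 + 2520 − 840 + 210 − 42 + 7 − 1 = 1854.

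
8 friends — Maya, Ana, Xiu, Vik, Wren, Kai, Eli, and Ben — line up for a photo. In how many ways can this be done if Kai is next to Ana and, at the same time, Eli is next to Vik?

2880

Treat {Kai,Ana} as one block (2 orders) and {Eli,Vik} as another (2 orders).
That leaves 6 units to arrange: 2 × 2 × 6! = 4 × 720 = 2880.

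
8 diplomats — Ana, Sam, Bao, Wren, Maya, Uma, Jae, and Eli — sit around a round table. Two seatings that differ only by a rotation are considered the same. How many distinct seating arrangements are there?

5040

Fix one person's seat to break rotational symmetry; the remaining 7 people can be arranged in (7)! = 5040 ways.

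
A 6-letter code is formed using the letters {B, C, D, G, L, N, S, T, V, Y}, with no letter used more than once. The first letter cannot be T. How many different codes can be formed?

136080

The first letter has 10−1 = 9 choices (anything except T).
The remaining 5 letters are filled from the other 9 symbols without repetition: 9 × 8 × 7 × 6 × 5 = 15120.
Total: 9 × 15120 = 136080.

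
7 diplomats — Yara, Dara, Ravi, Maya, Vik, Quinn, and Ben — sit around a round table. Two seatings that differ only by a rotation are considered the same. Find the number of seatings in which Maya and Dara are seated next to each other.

240

Treat {Maya, Dara} as one unit (2 internal orders) and seat the resulting 6 units around the table: (5)! circular arrangements.
So 2 × (5)! = 2 × 120 = 240.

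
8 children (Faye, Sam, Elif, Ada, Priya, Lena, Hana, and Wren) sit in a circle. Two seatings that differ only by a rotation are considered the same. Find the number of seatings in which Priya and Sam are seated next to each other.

1440

Glue Priya and Sam into a block (2 internal orders). Seating 7 units around a circle gives (6)! arrangements.
So 2 × (6)! = 2 × 720 = 1440.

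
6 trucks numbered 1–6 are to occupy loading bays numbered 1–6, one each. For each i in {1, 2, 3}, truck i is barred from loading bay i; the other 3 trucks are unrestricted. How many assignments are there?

Let Aᵢ (for i ∈ {1, 2, 3}) be the placements that put truck i in its forbidden loading bay. Any j of these fix j positions, leaving (6−j)! ways to fill the rest, and there are C(3,j) ways to pick which j.
By inclusion–exclusion, the number of valid placements is Σ_{j=0}^{3} (−1)^j C(3,j)·(6−j)!.
Computing: 720 − 360 + 72 − 6 = 426.

426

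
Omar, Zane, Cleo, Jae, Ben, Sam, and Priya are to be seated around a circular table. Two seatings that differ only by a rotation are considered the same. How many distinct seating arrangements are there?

Around a circle, 7 distinct people have 7!/7 = (6)! = 720 rotationally distinct seatings.

720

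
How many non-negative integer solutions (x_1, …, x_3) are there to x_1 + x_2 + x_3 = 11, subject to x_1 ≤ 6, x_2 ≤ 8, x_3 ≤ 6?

42

Ignoring the caps, the number of non-negative solutions to x_1+…+x_3 = 11 is C(13,2) = 78.
Subtract solutions that violate a single cap (substitute x_i' = x_i − (cap_i+1)): x_1 ≥ 7 gives C(6,2) = 15; x_2 ≥ 9 gives C(4,2) = 6; x_3 ≥ 7 gives C(6,2) = 15. Together 36.
No two caps can be exceeded simultaneously, so the pair terms are all 0.
By inclusion–exclusion the count is 78 − 36 + 0 = 42.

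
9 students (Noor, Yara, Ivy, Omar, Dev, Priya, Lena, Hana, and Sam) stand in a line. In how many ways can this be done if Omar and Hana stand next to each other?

Treat {Omar, Hana} as a single unit. There are 8 units to order, and the pair itself can be ordered 2 ways.
So the count is 2·(8)! = 80640.

80640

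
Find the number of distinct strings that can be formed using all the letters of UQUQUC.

Letter multiplicities in UQUQUC: C×1, Q×2, U×3.
The number of distinct arrangements is 6!/(3!·2!) = 720/12 = 60.

60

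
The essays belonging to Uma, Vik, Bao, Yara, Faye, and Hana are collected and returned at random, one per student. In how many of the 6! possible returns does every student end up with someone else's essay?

265

This is the derangement count D_6: permutations of 6 items with no fixed point.
By inclusion–exclusion this is Σ_{j=0}^{6} (−1)^j C(6,j)·(6−j)!.
Computing: 720 − 720 + 360 − 120 + 30 − 6 + 1 = 265.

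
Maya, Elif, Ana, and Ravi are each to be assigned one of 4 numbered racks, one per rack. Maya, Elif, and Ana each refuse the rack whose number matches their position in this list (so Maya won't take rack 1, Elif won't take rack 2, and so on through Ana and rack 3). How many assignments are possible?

Let Aᵢ (for i ∈ {1, 2, 3}) be the placements that put person i in their forbidden rack. Any j of these fix j positions, leaving (4−j)! ways to fill the rest, and there are C(3,j) ways to pick which j.
By inclusion–exclusion, the number of valid placements is Σ_{j=0}^{3} (−1)^j C(3,j)·(4−j)!.
Computing: 24 − 18 + 6 − 1 = 11.

11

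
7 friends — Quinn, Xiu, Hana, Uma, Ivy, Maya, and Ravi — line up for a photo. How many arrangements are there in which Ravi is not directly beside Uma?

There are 7! = 5040 arrangements in all. If Ravi and Uma are adjacent, merging them into one block gives 2·(6)! = 1440 arrangements.
Complementary counting: 5040 − 1440 = 3600.

3600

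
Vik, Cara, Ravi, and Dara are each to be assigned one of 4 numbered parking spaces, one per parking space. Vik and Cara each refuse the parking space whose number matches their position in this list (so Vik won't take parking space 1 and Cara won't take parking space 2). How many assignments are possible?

14

Let Aᵢ (for i ∈ {1, 2}) be the placements that put person i in their forbidden parking space. Any j of these fix j positions, leaving (4−j)! ways to fill the rest, and there are C(2,j) ways to pick which j.
By inclusion–exclusion, the number of valid placements is Σ_{j=0}^{2} (−1)^j C(2,j)·(4−j)!.
Computing: 24 − 12 + 2 = 14.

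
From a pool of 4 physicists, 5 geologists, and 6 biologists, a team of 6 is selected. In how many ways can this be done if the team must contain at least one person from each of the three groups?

Total 6-person selections from all 15: C(15,6) = 5005.
Subtract selections that omit an entire group: no physicists → C(11,6) = 462; no geologists → C(10,6) = 210; no biologists → C(9,6) = 84.
Add back selections omitting two groups (i.e. drawn from a single group): C(4,6) + C(5,6) + C(6,6) = 1.
By inclusion–exclusion: 5005 − 756 + 1 = 4250.

4250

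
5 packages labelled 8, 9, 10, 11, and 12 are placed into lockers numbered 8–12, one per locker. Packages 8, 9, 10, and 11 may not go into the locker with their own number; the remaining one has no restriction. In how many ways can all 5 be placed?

53

Let Aᵢ (for 8 ≤ i ≤ 11) be the placements that put package i in its forbidden locker. Any j of these fix j positions, leaving (5−j)! ways to fill the rest, and there are C(4,j) ways to pick which j.
By inclusion–exclusion, the number of valid placements is Σ_{j=0}^{4} (−1)^j C(4,j)·(5−j)!.
Computing: 120 − 96 + 36 − 8 + 1 = 53.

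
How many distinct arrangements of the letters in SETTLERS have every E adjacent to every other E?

Treat the 2 copies of E as a single block. The multiset to arrange is then {EE, L, R, S, S, T, T}, 7 items in all.
That gives (7)!/(2!·2!) = 1260 arrangements.

1260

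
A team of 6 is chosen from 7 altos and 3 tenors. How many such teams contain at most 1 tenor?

70

Split by how many tenors are chosen (0 through 1).
Sum: C(3,0)·C(7,6) + C(3,1)·C(7,5) = 7 + 63 = 70.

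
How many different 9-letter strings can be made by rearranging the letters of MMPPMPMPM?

126

MMPPMPMPM has 9 letters with M appearing 5 times and P appearing 4 times.
So there are 9! / (5!·4!) = 126 distinguishable arrangements.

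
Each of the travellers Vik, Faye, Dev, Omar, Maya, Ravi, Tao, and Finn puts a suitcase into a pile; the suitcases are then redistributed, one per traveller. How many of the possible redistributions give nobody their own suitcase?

Count assignments avoiding every fixed point. For any j of the 8 travellers fixed to their own suitcase, the other 8−j can be arranged in (8−j)! ways.
By inclusion–exclusion this is Σ_{j=0}^{8} (−1)^j C(8,j)·(8−j)!.
Computing: 40320 − 40320 + 20160 − 6720 + 1680 − 336 + 56 − 8 + 1 = 14833.

14833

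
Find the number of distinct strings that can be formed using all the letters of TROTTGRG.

Letter multiplicities in TROTTGRG: G×2, O×1, R×2, T×3.
The number of distinct arrangements is 8!/(3!·2!·2!) = 40320/24 = 1680.

1680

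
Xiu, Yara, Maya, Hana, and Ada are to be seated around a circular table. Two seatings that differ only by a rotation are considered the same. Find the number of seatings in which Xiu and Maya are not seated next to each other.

12

All circular seatings of 5 people number (4)! = 24.
Those with Xiu next to Maya: fuse the pair into one unit and seat 4 units around a circle — 2·(3)! = 12.
Subtracting, 24 − 12 = 12.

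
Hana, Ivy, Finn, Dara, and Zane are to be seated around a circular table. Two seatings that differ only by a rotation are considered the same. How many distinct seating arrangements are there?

24

Around a circle, 5 distinct people have 5!/5 = (4)! = 24 rotationally distinct seatings.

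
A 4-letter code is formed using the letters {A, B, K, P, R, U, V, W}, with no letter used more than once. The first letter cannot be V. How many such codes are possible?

The first letter has 8−1 = 7 choices (anything except V).
The remaining 3 letters are filled from the other 7 symbols without repetition: 7 × 6 × 5 = 210.
Total: 7 × 210 = 1470.

1470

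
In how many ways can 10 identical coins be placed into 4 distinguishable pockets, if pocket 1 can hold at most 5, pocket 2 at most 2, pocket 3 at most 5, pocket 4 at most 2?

Without the upper bounds there are C(13,3) = 286 ways to split 10 among 4 pockets.
Subtract solutions that violate a single cap (substitute x_i' = x_i − (cap_i+1)): x_1 ≥ 6 gives C(7,3) = 35; x_2 ≥ 3 gives C(10,3) = 120; x_3 ≥ 6 gives C(7,3) = 35; x_4 ≥ 3 gives C(10,3) = 120. Together 310.
Add back pairs where two caps are both exceeded: 4 + 0 + 4 + 4 + 35 + 4 = 51.
By inclusion–exclusion the count is 286 − 310 + 51 = 27.

27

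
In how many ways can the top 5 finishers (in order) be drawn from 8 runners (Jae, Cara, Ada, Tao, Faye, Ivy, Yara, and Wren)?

There are 8 choices for 1st place, 7 for 2nd, and so on down to 4 for position 5.
That gives 8 × 7 × 6 × 5 × 4 = 6720.

6720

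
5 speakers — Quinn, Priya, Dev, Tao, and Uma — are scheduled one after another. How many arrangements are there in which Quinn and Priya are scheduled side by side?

48

Place the 3 others and the Quinn-Priya pair as 4 objects in a line; the pair has 2 internal arrangements.
That gives 2 × 4! = 2 × 24 = 48.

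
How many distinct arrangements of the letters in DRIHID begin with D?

60

Fix D in the first position and arrange the remaining 5 letters.
Those 5 letters have I appearing twice, giving (5)!/(2!) = 60.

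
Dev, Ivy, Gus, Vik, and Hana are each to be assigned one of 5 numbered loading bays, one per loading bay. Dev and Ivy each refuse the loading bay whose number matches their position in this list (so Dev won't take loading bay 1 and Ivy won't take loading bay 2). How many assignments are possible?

78

Let Aᵢ (for i ∈ {1, 2}) be the placements that put person i in their forbidden loading bay. Any j of these fix j positions, leaving (5−j)! ways to fill the rest, and there are C(2,j) ways to pick which j.
By inclusion–exclusion, the number of valid placements is Σ_{j=0}^{2} (−1)^j C(2,j)·(5−j)!.
Computing: 120 − 48 + 6 = 78.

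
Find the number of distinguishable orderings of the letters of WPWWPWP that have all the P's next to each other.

5

Treat the 3 copies of P as a single block. The multiset to arrange is then {PPP, W, W, W, W}, 5 items in all.
That gives (5)!/(4!) = 5 arrangements.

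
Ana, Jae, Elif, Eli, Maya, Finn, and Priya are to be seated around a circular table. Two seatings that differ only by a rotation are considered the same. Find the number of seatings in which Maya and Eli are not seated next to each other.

Without the restriction there are (6)! = 720 seatings.
Those with Maya next to Eli: fuse the pair into one unit and seat 6 units around a circle — 2·(5)! = 240.
Subtracting, 720 − 240 = 480.

480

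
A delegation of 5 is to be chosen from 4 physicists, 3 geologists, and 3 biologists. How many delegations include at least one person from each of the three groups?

204

Total 5-person selections from all 10: C(10,5) = 252.
Selections missing a whole group: no physicists → C(6,5) = 6; no geologists → C(7,5) = 21; no biologists → C(7,5) = 21.
Add back selections omitting two groups (i.e. drawn from a single group): C(4,5) + C(3,5) + C(3,5) = 0.
By inclusion–exclusion: 252 − 48 + 0 = 204.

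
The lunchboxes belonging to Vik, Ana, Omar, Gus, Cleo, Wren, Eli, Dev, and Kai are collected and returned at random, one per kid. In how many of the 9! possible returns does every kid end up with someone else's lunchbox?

133496

Let Aᵢ be the assignments in which kid i gets their own lunchbox. We want the size of the complement of A₁∪…∪A_9.
By inclusion–exclusion this is Σ_{j=0}^{9} (−1)^j C(9,j)·(9−j)!.
Computing: 362880 − 362880 + 181440 − 60480 + 15120 − 3024 + 504 − 72 + 9 − 1 = 133496.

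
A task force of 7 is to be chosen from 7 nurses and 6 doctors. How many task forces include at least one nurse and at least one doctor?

1715

Total 7-person selections from all 13: C(13,7) = 1716.
Selections missing a whole group: no nurses → C(6,7) = 0; no doctors → C(7,7) = 1.
Both groups omitted at once is impossible, so 1716 − 1 = 1715.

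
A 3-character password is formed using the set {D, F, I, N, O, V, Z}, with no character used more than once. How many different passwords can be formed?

With no repetition, fill the 3 characters in order: 7 choices, then 6, down to 5.
7 × 6 × 5 = 210.

210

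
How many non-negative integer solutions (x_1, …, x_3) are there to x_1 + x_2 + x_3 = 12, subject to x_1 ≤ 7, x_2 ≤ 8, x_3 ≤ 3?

22

Ignoring the caps, the number of non-negative solutions to x_1+…+x_3 = 12 is C(14,2) = 91.
Subtract solutions that violate a single cap (substitute x_i' = x_i − (cap_i+1)): x_1 ≥ 8 gives C(6,2) = 15; x_2 ≥ 9 gives C(5,2) = 10; x_3 ≥ 4 gives C(10,2) = 45. Together 70.
Add back pairs where two caps are both exceeded: 0 + 1 + 0 = 1.
By inclusion–exclusion the count is 91 − 70 + 1 = 22.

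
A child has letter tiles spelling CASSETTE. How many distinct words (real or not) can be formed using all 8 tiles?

CASSETTE has 8 letters with E appearing twice, S appearing twice, and T appearing twice.
The number of distinct arrangements is 8!/(2!·2!·2!) = 40320/8 = 5040.

5040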